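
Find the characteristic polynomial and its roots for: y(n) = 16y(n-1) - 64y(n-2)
Substitute y(n) = rⁿ and divide through by rⁿ⁻²: r² - 16r + 64 = 0
Factor: (r - 8)² = 0, so r = 8 (double root).
General solution: y(n) = (A + Bn)·8ⁿ

Characteristic: r² - 16r + 64 = 0, Roots: r = 8 (double root)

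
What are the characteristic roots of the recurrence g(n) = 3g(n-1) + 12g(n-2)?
Substitute g(n) = rⁿ and divide through by rⁿ⁻²: r² - 3r - 12 = 0
Discriminant: 3² + 4·12 = 57, not a perfect square, so by the quadratic formula r = (3 ± √57)/2.
General solution: g(n) = A·r₁ⁿ + B·r₂ⁿ where r₁,r₂ = (3 ± √57)/2

Characteristic: r² - 3r - 12 = 0, Roots: r = (3 ± √57)/2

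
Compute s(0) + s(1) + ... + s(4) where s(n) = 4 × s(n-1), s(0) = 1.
Computing the sequence terms: 1, 4, 16, 64, 256
Adding these values together:

341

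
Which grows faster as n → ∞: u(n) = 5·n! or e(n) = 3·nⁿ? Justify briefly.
Comparing growth rates:
Growth-rate hierarchy: log n ≺ any polynomial ≺ any exponential cⁿ (c>1) ≺ n! ≺ nⁿ.
super-exponential nⁿ dominates factorial asymptotically.

e(n) grows faster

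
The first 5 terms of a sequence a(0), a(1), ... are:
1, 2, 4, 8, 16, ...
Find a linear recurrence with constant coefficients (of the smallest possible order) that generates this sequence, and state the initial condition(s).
Look for the lowest-order linear relation among consecutive terms.
Observation: each term is 2× the previous.
Check at n=2: 2·2 = 4. ✓

a(n) = 2 × a(n-1), a(0) = 1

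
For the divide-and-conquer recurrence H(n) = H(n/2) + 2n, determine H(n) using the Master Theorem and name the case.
Master Theorem template: H(n) = a·H(n/b) + f(n).
Here: a=1, b=2, f(n)=2n
Compute log_b(a) = log_2(1) = 0.
f(n) = 2n = Ω(n^(0+ε)) with ε = 1, and the regularity condition holds (a·f(n/b) = (a/b^1)·f(n) with a/b^1 = 2^-1 < 1). Case 3: H(n) = Θ(f(n)) = Θ(n).

Case 3: H(n) = Θ(n)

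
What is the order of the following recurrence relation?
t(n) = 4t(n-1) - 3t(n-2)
The order is the largest lag k for which t(n-k) appears. Here the deepest term is t(n-2), so the order is 2.

Order 2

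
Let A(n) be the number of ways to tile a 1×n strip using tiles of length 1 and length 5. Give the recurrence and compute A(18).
Condition on the last tile: it has length 1 (leaving a 1×(n-1) strip) or length 5 (leaving a 1×(n-5) strip), so A(n) = A(n-1) + A(n-5) (order-5 linear recurrence).
For 0 ≤ i < 5 only unit tiles fit, so A(i) = 1.
Iterating the recurrence: A(5) = 2, A(6) = 3, A(7) = 4, A(8) = 5, A(9) = 6, A(10) = 8, A(11) = 11, A(12) = 15, A(13) = 20, A(14) = 26, A(15) = 34, A(16) = 45, A(17) = 60, A(18) = 80.

A(n) = A(n-1) + A(n-5), with A(i) = 1 for 0 ≤ i < 5; A(18) = 80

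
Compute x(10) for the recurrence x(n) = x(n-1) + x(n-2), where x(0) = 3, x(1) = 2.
Computing the sequence terms:
3, 2, 5, 7, 12, 19, 31, 50, 81, 131, 212

212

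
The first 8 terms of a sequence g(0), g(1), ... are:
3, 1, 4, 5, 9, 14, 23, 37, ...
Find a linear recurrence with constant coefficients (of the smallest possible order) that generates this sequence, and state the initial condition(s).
Look for the lowest-order linear relation among consecutive terms.
Observation: g(n) - 1·g(n-1) - (1)·g(n-2) = 0 holds for the shown terms, and no order-1 relation g(n) = α·g(n-1) + β fits.
Check at n=3: 1·4 + (1)·1 = 5. ✓

g(n) = g(n-1) + g(n-2), g(0) = 3, g(1) = 1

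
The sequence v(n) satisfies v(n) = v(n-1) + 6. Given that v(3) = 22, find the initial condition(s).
v(3) = v(0) + 3·6, so v(0) = 22 - 18 = 4.

v(0) = 4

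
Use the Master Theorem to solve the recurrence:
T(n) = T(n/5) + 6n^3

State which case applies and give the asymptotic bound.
Master Theorem template: T(n) = a·T(n/b) + f(n).
Here: a=1, b=5, f(n)=6n^3
Compute log_b(a) = log_5(1) = 0.
f(n) = 6n^3 = Ω(n^(0+ε)) with ε = 3, and the regularity condition holds (a·f(n/b) = (a/b^3)·f(n) with a/b^3 = 5^-3 < 1). Case 3: T(n) = Θ(f(n)) = Θ(n^3).

Case 3: T(n) = Θ(n^3)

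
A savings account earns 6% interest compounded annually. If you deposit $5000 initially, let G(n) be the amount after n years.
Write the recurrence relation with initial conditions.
Each year the balance grows by 6%, i.e. is multiplied by 1 + 6/100 = 1.06, so G(n) = 1.06 × G(n-1). The initial deposit gives G(0) = 5000.
Unrolling gives the closed form G(n) = 5000 × (1.06)ⁿ.

G(n) = 1.06 × G(n-1), G(0) = 5000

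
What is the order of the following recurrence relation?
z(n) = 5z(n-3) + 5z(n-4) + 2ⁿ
The order is the largest lag k for which z(n-k) appears. Here the deepest term is z(n-4) (the 2ⁿ term is non-homogeneous and does not affect the order), so the order is 4.

Order 4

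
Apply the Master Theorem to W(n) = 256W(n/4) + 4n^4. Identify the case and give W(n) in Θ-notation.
Master Theorem template: W(n) = a·W(n/b) + f(n).
Here: a=256, b=4, f(n)=4n^4
Compute log_b(a) = log_4(256) = 4.
f(n) = 4n^4 = Θ(n^4). Case 2: W(n) = Θ(n^4 log n).

Case 2: W(n) = Θ(n^4 log n)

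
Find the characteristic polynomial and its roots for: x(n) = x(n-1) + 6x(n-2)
Substitute x(n) = rⁿ and divide through by rⁿ⁻²: r² - r - 6 = 0
Factor: (r - 3)(r + 2) = 0, so r = 3, -2.
General solution: x(n) = A·3ⁿ + B·(-2)ⁿ

Characteristic: r² - r - 6 = 0, Roots: r = 3, -2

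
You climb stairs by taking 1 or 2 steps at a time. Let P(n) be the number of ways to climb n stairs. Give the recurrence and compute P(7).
Condition on the size of the last step (1 to 2): before it there were n-1, …, n-2 stairs climbed, and these cases are disjoint, so P(n) = P(n-1) + P(n-2) (Fibonacci-type sequence).
Initial conditions by direct count (compositions of i into parts ≤ 2): P(1) = 1; P(2) = 2.
Iterating the recurrence: P(3) = 3, P(4) = 5, P(5) = 8, P(6) = 13, P(7) = 21.

P(n) = P(n-1) + P(n-2), P(1) = 1, P(2) = 2; P(7) = 21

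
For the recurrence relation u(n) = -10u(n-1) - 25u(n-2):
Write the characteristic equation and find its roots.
Substitute u(n) = rⁿ and divide through by rⁿ⁻²: r² + 10r + 25 = 0
Factor: (r + 5)² = 0, so r = -5 (double root).
General solution: u(n) = (A + Bn)·(-5)ⁿ

Characteristic: r² + 10r + 25 = 0, Roots: r = -5 (double root)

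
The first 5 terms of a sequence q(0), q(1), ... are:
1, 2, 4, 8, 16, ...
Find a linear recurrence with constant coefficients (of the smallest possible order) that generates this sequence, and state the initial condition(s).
Look for the lowest-order linear relation among consecutive terms.
Observation: each term is 2× the previous.
Check at n=2: 2·2 = 4. ✓

q(n) = 2 × q(n-1), q(0) = 1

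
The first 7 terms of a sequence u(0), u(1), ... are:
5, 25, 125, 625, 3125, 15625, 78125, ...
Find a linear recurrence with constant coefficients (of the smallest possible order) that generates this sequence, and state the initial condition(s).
Look for the lowest-order linear relation among consecutive terms.
Observation: each term is 5× the previous.
Check at n=2: 5·25 = 125. ✓

u(n) = 5 × u(n-1), u(0) = 5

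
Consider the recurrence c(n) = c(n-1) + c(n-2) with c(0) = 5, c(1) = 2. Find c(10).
Computing the sequence terms:
5, 2, 7, 9, 16, 25, 41, 66, 107, 173, 280

280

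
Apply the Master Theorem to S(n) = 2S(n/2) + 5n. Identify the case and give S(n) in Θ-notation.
Master Theorem template: S(n) = a·S(n/b) + f(n).
Here: a=2, b=2, f(n)=5n
Compute log_b(a) = log_2(2) = 1.
f(n) = 5n = Θ(n). Case 2: S(n) = Θ(n log n).

Case 2: S(n) = Θ(n log n)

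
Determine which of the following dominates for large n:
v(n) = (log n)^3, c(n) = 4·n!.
Comparing growth rates:
Growth-rate hierarchy: log n ≺ any polynomial ≺ any exponential cⁿ (c>1) ≺ n! ≺ nⁿ.
factorial dominates polylogarithmic (log n)^3 asymptotically.

c(n) grows faster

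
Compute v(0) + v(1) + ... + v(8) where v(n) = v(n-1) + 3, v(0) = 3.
Computing the sequence terms: 3, 6, 9, 12, 15, 18, 21, 24, 27
Adding these values together:

135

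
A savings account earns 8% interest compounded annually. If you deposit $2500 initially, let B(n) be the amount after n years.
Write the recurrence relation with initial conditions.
Each year the balance grows by 8%, i.e. is multiplied by 1 + 8/100 = 1.08, so B(n) = 1.08 × B(n-1). The initial deposit gives B(0) = 2500.
Unrolling gives the closed form B(n) = 2500 × (1.08)ⁿ.

B(n) = 1.08 × B(n-1), B(0) = 2500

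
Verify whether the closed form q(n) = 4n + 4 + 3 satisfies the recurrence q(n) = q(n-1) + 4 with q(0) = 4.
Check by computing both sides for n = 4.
From the recurrence with q(0) = 4:
  q(0) = 4, q(1) = 8, q(2) = 12, q(3) = 16, q(4) = 20
  so the recurrence gives q(4) = 20.
From the proposed closed form q(n) = 4n + 4 + 3:
  q(4) = 23.
The recurrence gives 20 but the closed form gives 23, so the closed form does not satisfy the recurrence.

No, the closed form is incorrect.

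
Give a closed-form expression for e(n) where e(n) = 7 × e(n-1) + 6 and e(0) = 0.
Recurrence: e(n) = 7 × e(n-1) + 6, initial: e(0) = 0.
Try e(n) = A·7ⁿ + C. Substituting: A·7ⁿ + C = 7(A·7ⁿ⁻¹ + C) + 6 = A·7ⁿ + 7C + 6, so C = 7C + 6, giving C = -1. Then e(0) = A - 1 = 0 gives A = 1.

e(n) = 7ⁿ - 1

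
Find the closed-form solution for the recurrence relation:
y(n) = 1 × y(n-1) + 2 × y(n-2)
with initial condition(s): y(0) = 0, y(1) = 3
Recurrence: y(n) = 1 × y(n-1) + 2 × y(n-2), initial: y(0) = 0, y(1) = 3.
Characteristic equation: r² - 1r - 2 = 0, which factors as (r - 2)(r + 1) = 0, so r = 2, -1. General solution y(n) = A·2ⁿ + B·(-1)ⁿ. From y(0) = 0: A + B = 0. From y(1) = 3: 2A - 1B = 3. Solving gives A = 1, B = -1.

y(n) = 2ⁿ - (-1)ⁿ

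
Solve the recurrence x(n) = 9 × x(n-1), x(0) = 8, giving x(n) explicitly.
Recurrence: x(n) = 9 × x(n-1), initial: x(0) = 8.
Each term is 9 times the previous, so this is geometric with ratio 9. After n steps: x(n) = x(0)·9ⁿ = 8·9ⁿ.

x(n) = 8·9ⁿ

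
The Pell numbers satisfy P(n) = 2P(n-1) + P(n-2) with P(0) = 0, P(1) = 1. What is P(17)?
Computing the sequence terms:
0, 1, 2, 5, 12, 29, 70, 169, 408, 985, 2378, 5741, 13860, 33461, 80782, 195025, 470832, 1136689

1136689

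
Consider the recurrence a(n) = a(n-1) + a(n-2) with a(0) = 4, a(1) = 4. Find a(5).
Computing the sequence terms:
4, 4, 8, 12, 20, 32

32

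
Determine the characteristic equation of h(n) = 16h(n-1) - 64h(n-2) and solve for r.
Substitute h(n) = rⁿ and divide through by rⁿ⁻²: r² - 16r + 64 = 0
Factor: (r - 8)² = 0, so r = 8 (double root).
General solution: h(n) = (A + Bn)·8ⁿ

Characteristic: r² - 16r + 64 = 0, Roots: r = 8 (double root)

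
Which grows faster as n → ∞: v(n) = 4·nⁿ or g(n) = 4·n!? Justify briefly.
Comparing growth rates:
Growth-rate hierarchy: log n ≺ any polynomial ≺ any exponential cⁿ (c>1) ≺ n! ≺ nⁿ.
super-exponential nⁿ dominates factorial asymptotically.

v(n) grows faster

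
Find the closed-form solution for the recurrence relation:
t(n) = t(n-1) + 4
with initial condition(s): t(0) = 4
Recurrence: t(n) = t(n-1) + 4, initial: t(0) = 4.
Each step adds 4, so t(n) = t(0) + 4n = 4n + 4.

t(n) = 4n + 4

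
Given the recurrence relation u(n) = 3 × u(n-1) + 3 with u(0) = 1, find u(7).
Computing step by step:
u(0) = 1
u(1) = 3 × 1 + 3 = 6
u(2) = 3 × 6 + 3 = 21
u(3) = 3 × 21 + 3 = 66
u(4) = 3 × 66 + 3 = 201
u(5) = 3 × 201 + 3 = 606
u(6) = 3 × 606 + 3 = 1821
u(7) = 3 × 1821 + 3 = 5466

5466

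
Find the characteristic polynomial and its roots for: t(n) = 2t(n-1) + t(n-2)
Substitute t(n) = rⁿ and divide through by rⁿ⁻²: r² - 2r - 1 = 0
Discriminant: 2² + 4·1 = 8, not a perfect square, so by the quadratic formula r = (2 ± √8)/2.
General solution: t(n) = A·r₁ⁿ + B·r₂ⁿ where r₁,r₂ = (2 ± √8)/2

Characteristic: r² - 2r - 1 = 0, Roots: r = (2 ± √8)/2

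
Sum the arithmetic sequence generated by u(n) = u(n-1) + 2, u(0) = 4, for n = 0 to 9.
Computing the sequence terms: 4, 6, 8, 10, 12, 14, 16, 18, 20, 22
Adding these values together:

130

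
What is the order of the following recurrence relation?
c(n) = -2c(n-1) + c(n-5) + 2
The order is the largest lag k for which c(n-k) appears. Here the deepest term is c(n-5) (the 2 term is non-homogeneous and does not affect the order), so the order is 5.

Order 5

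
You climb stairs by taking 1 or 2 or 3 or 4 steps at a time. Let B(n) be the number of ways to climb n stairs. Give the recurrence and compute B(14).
Condition on the size of the last step (1 to 4): before it there were n-1, …, n-4 stairs climbed, and these cases are disjoint, so B(n) = B(n-1) + B(n-2) + B(n-3) + B(n-4) (order-4 linear recurrence).
Initial conditions by direct count (compositions of i into parts ≤ 4): B(1) = 1; B(2) = 2; B(3) = 4; B(4) = 8.
Iterating the recurrence: B(5) = 15, B(6) = 29, B(7) = 56, B(8) = 108, B(9) = 208, B(10) = 401, B(11) = 773, B(12) = 1490, B(13) = 2872, B(14) = 5536.

B(n) = B(n-1) + B(n-2) + B(n-3) + B(n-4), B(1) = 1, B(2) = 2, B(3) = 4, B(4) = 8; B(14) = 5536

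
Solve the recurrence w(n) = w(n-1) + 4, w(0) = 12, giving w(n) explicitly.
Recurrence: w(n) = w(n-1) + 4, initial: w(0) = 12.
Each step adds 4, so w(n) = w(0) + 4n = 4n + 12.

w(n) = 4n + 12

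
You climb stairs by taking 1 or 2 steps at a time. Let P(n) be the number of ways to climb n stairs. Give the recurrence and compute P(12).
Condition on the size of the last step (1 to 2): before it there were n-1, …, n-2 stairs climbed, and these cases are disjoint, so P(n) = P(n-1) + P(n-2) (Fibonacci-type sequence).
Initial conditions by direct count (compositions of i into parts ≤ 2): P(1) = 1; P(2) = 2.
Iterating the recurrence: P(3) = 3, P(4) = 5, P(5) = 8, P(6) = 13, P(7) = 21, P(8) = 34, P(9) = 55, P(10) = 89, P(11) = 144, P(12) = 233.

P(n) = P(n-1) + P(n-2), P(1) = 1, P(2) = 2; P(12) = 233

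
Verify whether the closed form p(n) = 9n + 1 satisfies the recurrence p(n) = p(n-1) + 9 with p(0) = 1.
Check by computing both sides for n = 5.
From the recurrence with p(0) = 1:
  p(0) = 1, p(1) = 10, p(2) = 19, p(3) = 28, p(4) = 37, p(5) = 46
  so the recurrence gives p(5) = 46.
From the proposed closed form p(n) = 9n + 1:
  p(5) = 46.
Both sides give 46 at n = 5, and the initial condition(s) match, so the closed form is consistent.

Yes, the closed form is correct.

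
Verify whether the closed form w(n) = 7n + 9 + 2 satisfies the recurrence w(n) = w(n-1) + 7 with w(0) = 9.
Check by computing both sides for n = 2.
From the recurrence with w(0) = 9:
  w(0) = 9, w(1) = 16, w(2) = 23
  so the recurrence gives w(2) = 23.
From the proposed closed form w(n) = 7n + 9 + 2:
  w(2) = 25.
The recurrence gives 23 but the closed form gives 25, so the closed form does not satisfy the recurrence.

No, the closed form is incorrect.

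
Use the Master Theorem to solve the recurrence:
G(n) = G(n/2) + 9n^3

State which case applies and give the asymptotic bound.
Master Theorem template: G(n) = a·G(n/b) + f(n).
Here: a=1, b=2, f(n)=9n^3
Compute log_b(a) = log_2(1) = 0.
f(n) = 9n^3 = Ω(n^(0+ε)) with ε = 3, and the regularity condition holds (a·f(n/b) = (a/b^3)·f(n) with a/b^3 = 2^-3 < 1). Case 3: G(n) = Θ(f(n)) = Θ(n^3).

Case 3: G(n) = Θ(n^3)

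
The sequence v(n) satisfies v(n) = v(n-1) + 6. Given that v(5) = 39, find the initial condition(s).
v(5) = v(0) + 5·6, so v(0) = 39 - 30 = 9.

v(0) = 9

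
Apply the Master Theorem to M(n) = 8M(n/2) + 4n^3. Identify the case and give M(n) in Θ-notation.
Master Theorem template: M(n) = a·M(n/b) + f(n).
Here: a=8, b=2, f(n)=4n^3
Compute log_b(a) = log_2(8) = 3.
f(n) = 4n^3 = Θ(n^3). Case 2: M(n) = Θ(n^3 log n).

Case 2: M(n) = Θ(n^3 log n)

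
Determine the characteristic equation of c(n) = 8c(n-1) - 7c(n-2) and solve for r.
Substitute c(n) = rⁿ and divide through by rⁿ⁻²: r² - 8r + 7 = 0
Factor: (r - 1)(r - 7) = 0, so r = 1, 7.
General solution: c(n) = A·1ⁿ + B·7ⁿ

Characteristic: r² - 8r + 7 = 0, Roots: r = 1, 7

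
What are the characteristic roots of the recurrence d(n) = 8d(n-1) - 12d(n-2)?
Substitute d(n) = rⁿ and divide through by rⁿ⁻²: r² - 8r + 12 = 0
Factor: (r - 2)(r - 6) = 0, so r = 2, 6.
General solution: d(n) = A·2ⁿ + B·6ⁿ

Characteristic: r² - 8r + 12 = 0, Roots: r = 2, 6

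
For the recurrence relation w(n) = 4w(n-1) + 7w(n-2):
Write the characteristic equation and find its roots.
Substitute w(n) = rⁿ and divide through by rⁿ⁻²: r² - 4r - 7 = 0
Discriminant: 4² + 4·7 = 44, not a perfect square, so by the quadratic formula r = (4 ± √44)/2.
General solution: w(n) = A·r₁ⁿ + B·r₂ⁿ where r₁,r₂ = (4 ± √44)/2

Characteristic: r² - 4r - 7 = 0, Roots: r = (4 ± √44)/2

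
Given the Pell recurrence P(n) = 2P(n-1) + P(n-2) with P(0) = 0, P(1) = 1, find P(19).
Computing the sequence terms:
0, 1, 2, 5, 12, 29, 70, 169, 408, 985, 2378, 5741, 13860, 33461, 80782, 195025, 470832, 1136689, 2744210, 6625109

6625109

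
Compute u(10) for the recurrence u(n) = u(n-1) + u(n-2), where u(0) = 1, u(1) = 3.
Computing the sequence terms:
1, 3, 4, 7, 11, 18, 29, 47, 76, 123, 199

199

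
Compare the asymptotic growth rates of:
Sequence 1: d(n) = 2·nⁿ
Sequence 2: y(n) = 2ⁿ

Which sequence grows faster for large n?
Comparing growth rates:
Growth-rate hierarchy: log n ≺ any polynomial ≺ any exponential cⁿ (c>1) ≺ n! ≺ nⁿ.
super-exponential nⁿ dominates exponential base 2 asymptotically.

d(n) grows faster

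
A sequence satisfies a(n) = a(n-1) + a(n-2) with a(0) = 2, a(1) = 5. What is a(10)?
Computing the sequence terms:
2, 5, 7, 12, 19, 31, 50, 81, 131, 212, 343

343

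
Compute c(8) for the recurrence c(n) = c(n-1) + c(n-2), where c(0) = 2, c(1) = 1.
Computing the sequence terms:
2, 1, 3, 4, 7, 11, 18, 29, 47

47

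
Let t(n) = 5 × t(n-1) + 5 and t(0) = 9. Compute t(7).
Computing step by step:
t(0) = 9
t(1) = 5 × 9 + 5 = 50
t(2) = 5 × 50 + 5 = 255
t(3) = 5 × 255 + 5 = 1280
t(4) = 5 × 1280 + 5 = 6405
t(5) = 5 × 6405 + 5 = 32030
t(6) = 5 × 32030 + 5 = 160155
t(7) = 5 × 160155 + 5 = 800780

800780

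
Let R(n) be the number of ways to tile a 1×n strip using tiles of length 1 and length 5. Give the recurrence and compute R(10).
Condition on the last tile: it has length 1 (leaving a 1×(n-1) strip) or length 5 (leaving a 1×(n-5) strip), so R(n) = R(n-1) + R(n-5) (order-5 linear recurrence).
For 0 ≤ i < 5 only unit tiles fit, so R(i) = 1.
Iterating the recurrence: R(5) = 2, R(6) = 3, R(7) = 4, R(8) = 5, R(9) = 6, R(10) = 8.

R(n) = R(n-1) + R(n-5), with R(i) = 1 for 0 ≤ i < 5; R(10) = 8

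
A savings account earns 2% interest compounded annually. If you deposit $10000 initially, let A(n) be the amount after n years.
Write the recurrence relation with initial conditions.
Each year the balance grows by 2%, i.e. is multiplied by 1 + 2/100 = 1.02, so A(n) = 1.02 × A(n-1). The initial deposit gives A(0) = 10000.
Unrolling gives the closed form A(n) = 10000 × (1.02)ⁿ.

A(n) = 1.02 × A(n-1), A(0) = 10000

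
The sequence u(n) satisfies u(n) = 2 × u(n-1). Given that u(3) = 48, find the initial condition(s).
In general u(n) = 2ⁿ · u(0). At n = 3: u(0) = u(3) / 2^3 = 48 / 8 = 6.

u(0) = 6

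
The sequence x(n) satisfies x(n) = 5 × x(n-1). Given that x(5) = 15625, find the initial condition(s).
In general x(n) = 5ⁿ · x(0). At n = 5: x(0) = x(5) / 5^5 = 15625 / 3125 = 5.

x(0) = 5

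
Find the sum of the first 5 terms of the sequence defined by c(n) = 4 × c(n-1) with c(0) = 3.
Computing the sequence terms: 3, 12, 48, 192, 768
Adding these values together:

1023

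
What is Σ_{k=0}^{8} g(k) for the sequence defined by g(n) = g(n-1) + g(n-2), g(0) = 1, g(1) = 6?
Computing the sequence terms: 1, 6, 7, 13, 20, 33, 53, 86, 139
Adding these values together:

358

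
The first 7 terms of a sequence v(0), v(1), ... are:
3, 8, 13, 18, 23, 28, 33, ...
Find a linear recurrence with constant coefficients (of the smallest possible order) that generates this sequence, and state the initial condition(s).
Look for the lowest-order linear relation among consecutive terms.
Observation: consecutive differences are constant (= 5).
Check at n=2: 1·8 + 5 = 13. ✓

v(n) = v(n-1) + 5, v(0) = 3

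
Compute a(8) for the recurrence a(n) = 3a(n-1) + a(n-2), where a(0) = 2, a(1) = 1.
Computing the sequence terms:
2, 1, 5, 16, 53, 175, 578, 1909, 6305

6305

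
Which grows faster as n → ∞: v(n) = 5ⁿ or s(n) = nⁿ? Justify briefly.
Comparing growth rates:
Growth-rate hierarchy: log n ≺ any polynomial ≺ any exponential cⁿ (c>1) ≺ n! ≺ nⁿ.
super-exponential nⁿ dominates exponential base 5 asymptotically.

s(n) grows faster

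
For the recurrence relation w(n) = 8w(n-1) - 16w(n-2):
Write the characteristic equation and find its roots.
Substitute w(n) = rⁿ and divide through by rⁿ⁻²: r² - 8r + 16 = 0
Factor: (r - 4)² = 0, so r = 4 (double root).
General solution: w(n) = (A + Bn)·4ⁿ

Characteristic: r² - 8r + 16 = 0, Roots: r = 4 (double root)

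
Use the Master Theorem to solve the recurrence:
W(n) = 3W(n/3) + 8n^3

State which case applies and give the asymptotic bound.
Master Theorem template: W(n) = a·W(n/b) + f(n).
Here: a=3, b=3, f(n)=8n^3
Compute log_b(a) = log_3(3) = 1.
f(n) = 8n^3 = Ω(n^(1+ε)) with ε = 2, and the regularity condition holds (a·f(n/b) = (a/b^3)·f(n) with a/b^3 = 3^-2 < 1). Case 3: W(n) = Θ(f(n)) = Θ(n^3).

Case 3: W(n) = Θ(n^3)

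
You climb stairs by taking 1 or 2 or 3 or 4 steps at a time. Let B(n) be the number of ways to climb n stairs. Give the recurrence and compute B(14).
Condition on the size of the last step (1 to 4): before it there were n-1, …, n-4 stairs climbed, and these cases are disjoint, so B(n) = B(n-1) + B(n-2) + B(n-3) + B(n-4) (order-4 linear recurrence).
Initial conditions by direct count (compositions of i into parts ≤ 4): B(1) = 1; B(2) = 2; B(3) = 4; B(4) = 8.
Iterating the recurrence: B(5) = 15, B(6) = 29, B(7) = 56, B(8) = 108, B(9) = 208, B(10) = 401, B(11) = 773, B(12) = 1490, B(13) = 2872, B(14) = 5536.

B(n) = B(n-1) + B(n-2) + B(n-3) + B(n-4), B(1) = 1, B(2) = 2, B(3) = 4, B(4) = 8; B(14) = 5536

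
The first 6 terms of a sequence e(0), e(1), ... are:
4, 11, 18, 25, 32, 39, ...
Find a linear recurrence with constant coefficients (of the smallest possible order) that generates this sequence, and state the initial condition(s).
Look for the lowest-order linear relation among consecutive terms.
Observation: consecutive differences are constant (= 7).
Check at n=2: 1·11 + 7 = 18. ✓

e(n) = e(n-1) + 7, e(0) = 4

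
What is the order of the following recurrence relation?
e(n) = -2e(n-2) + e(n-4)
The order is the largest lag k for which e(n-k) appears. Here the deepest term is e(n-4), so the order is 4.

Order 4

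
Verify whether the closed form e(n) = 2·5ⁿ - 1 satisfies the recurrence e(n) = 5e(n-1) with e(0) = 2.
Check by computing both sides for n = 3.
From the recurrence with e(0) = 2:
  e(0) = 2, e(1) = 10, e(2) = 50, e(3) = 250
  so the recurrence gives e(3) = 250.
From the proposed closed form e(n) = 2·5ⁿ - 1:
  e(3) = 249.
The recurrence gives 250 but the closed form gives 249, so the closed form does not satisfy the recurrence.

No, the closed form is incorrect.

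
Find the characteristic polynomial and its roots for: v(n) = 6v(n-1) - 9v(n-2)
Substitute v(n) = rⁿ and divide through by rⁿ⁻²: r² - 6r + 9 = 0
Factor: (r - 3)² = 0, so r = 3 (double root).
General solution: v(n) = (A + Bn)·3ⁿ

Characteristic: r² - 6r + 9 = 0, Roots: r = 3 (double root)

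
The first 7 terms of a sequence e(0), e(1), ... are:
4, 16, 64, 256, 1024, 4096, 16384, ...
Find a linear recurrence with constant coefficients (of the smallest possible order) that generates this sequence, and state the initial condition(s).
Look for the lowest-order linear relation among consecutive terms.
Observation: each term is 4× the previous.
Check at n=2: 4·16 = 64. ✓

e(n) = 4 × e(n-1), e(0) = 4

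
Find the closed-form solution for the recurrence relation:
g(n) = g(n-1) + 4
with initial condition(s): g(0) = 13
Recurrence: g(n) = g(n-1) + 4, initial: g(0) = 13.
Each step adds 4, so g(n) = g(0) + 4n = 4n + 13.

g(n) = 4n + 13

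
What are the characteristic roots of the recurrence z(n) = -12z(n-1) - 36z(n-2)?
Substitute z(n) = rⁿ and divide through by rⁿ⁻²: r² + 12r + 36 = 0
Factor: (r + 6)² = 0, so r = -6 (double root).
General solution: z(n) = (A + Bn)·(-6)ⁿ

Characteristic: r² + 12r + 36 = 0, Roots: r = -6 (double root)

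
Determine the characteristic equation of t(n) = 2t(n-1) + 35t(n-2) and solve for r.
Substitute t(n) = rⁿ and divide through by rⁿ⁻²: r² - 2r - 35 = 0
Factor: (r - 7)(r + 5) = 0, so r = 7, -5.
General solution: t(n) = A·7ⁿ + B·(-5)ⁿ

Characteristic: r² - 2r - 35 = 0, Roots: r = 7, -5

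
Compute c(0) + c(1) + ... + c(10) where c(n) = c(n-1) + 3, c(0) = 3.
Computing the sequence terms: 3, 6, 9, 12, 15, 18, 21, 24, 27, 30, 33
Adding these values together:

198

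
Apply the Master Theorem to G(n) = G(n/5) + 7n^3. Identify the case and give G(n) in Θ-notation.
Master Theorem template: G(n) = a·G(n/b) + f(n).
Here: a=1, b=5, f(n)=7n^3
Compute log_b(a) = log_5(1) = 0.
f(n) = 7n^3 = Ω(n^(0+ε)) with ε = 3, and the regularity condition holds (a·f(n/b) = (a/b^3)·f(n) with a/b^3 = 5^-3 < 1). Case 3: G(n) = Θ(f(n)) = Θ(n^3).

Case 3: G(n) = Θ(n^3)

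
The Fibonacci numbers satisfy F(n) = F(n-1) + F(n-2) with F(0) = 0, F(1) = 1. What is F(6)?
Computing the sequence terms:
0, 1, 1, 2, 3, 5, 8

8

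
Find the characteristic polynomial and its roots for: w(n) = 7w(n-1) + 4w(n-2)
Substitute w(n) = rⁿ and divide through by rⁿ⁻²: r² - 7r - 4 = 0
Discriminant: 7² + 4·4 = 65, not a perfect square, so by the quadratic formula r = (7 ± √65)/2.
General solution: w(n) = A·r₁ⁿ + B·r₂ⁿ where r₁,r₂ = (7 ± √65)/2

Characteristic: r² - 7r - 4 = 0, Roots: r = (7 ± √65)/2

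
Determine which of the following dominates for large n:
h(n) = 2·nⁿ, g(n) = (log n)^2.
Comparing growth rates:
Growth-rate hierarchy: log n ≺ any polynomial ≺ any exponential cⁿ (c>1) ≺ n! ≺ nⁿ.
super-exponential nⁿ dominates polylogarithmic (log n)^2 asymptotically.

h(n) grows faster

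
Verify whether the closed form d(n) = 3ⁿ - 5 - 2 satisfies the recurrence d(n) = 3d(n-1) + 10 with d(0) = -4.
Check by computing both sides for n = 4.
From the recurrence with d(0) = -4:
  d(0) = -4, d(1) = -2, d(2) = 4, d(3) = 22, d(4) = 76
  so the recurrence gives d(4) = 76.
From the proposed closed form d(n) = 3ⁿ - 5 - 2:
  d(4) = 74.
The recurrence gives 76 but the closed form gives 74, so the closed form does not satisfy the recurrence.

No, the closed form is incorrect.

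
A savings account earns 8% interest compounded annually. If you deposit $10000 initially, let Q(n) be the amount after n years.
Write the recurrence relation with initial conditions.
Each year the balance grows by 8%, i.e. is multiplied by 1 + 8/100 = 1.08, so Q(n) = 1.08 × Q(n-1). The initial deposit gives Q(0) = 10000.
Unrolling gives the closed form Q(n) = 10000 × (1.08)ⁿ.

Q(n) = 1.08 × Q(n-1), Q(0) = 10000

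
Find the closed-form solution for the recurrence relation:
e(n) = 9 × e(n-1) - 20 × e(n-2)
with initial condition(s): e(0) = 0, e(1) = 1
Recurrence: e(n) = 9 × e(n-1) - 20 × e(n-2), initial: e(0) = 0, e(1) = 1.
Characteristic equation: r² - 9r + 20 = 0, which factors as (r - 5)(r - 4) = 0, so r = 5, 4. General solution e(n) = A·5ⁿ + B·4ⁿ. From e(0) = 0: A + B = 0. From e(1) = 1: 5A + 4B = 1. Solving gives A = 1, B = -1.

e(n) = 5ⁿ - 4ⁿ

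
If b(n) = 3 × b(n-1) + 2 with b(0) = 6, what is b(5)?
Computing step by step:
b(0) = 6
b(1) = 3 × 6 + 2 = 20
b(2) = 3 × 20 + 2 = 62
b(3) = 3 × 62 + 2 = 188
b(4) = 3 × 188 + 2 = 566
b(5) = 3 × 566 + 2 = 1700

1700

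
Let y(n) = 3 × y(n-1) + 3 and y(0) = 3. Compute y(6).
Computing step by step:
y(0) = 3
y(1) = 3 × 3 + 3 = 12
y(2) = 3 × 12 + 3 = 39
y(3) = 3 × 39 + 3 = 120
y(4) = 3 × 120 + 3 = 363
y(5) = 3 × 363 + 3 = 1092
y(6) = 3 × 1092 + 3 = 3279

3279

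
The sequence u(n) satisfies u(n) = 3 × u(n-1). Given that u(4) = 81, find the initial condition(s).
In general u(n) = 3ⁿ · u(0). At n = 4: u(0) = u(4) / 3^4 = 81 / 81 = 1.

u(0) = 1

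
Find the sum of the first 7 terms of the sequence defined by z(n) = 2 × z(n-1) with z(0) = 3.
Computing the sequence terms: 3, 6, 12, 24, 48, 96, 192
Adding these values together:

381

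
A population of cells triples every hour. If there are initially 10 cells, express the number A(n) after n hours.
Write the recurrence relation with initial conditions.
Each hour multiplies the count by 3, so the count after n hours depends only on the count after n-1 hours: A(n) = 3 × A(n-1). The starting count gives A(0) = 10.
Unrolling n times gives the closed form A(n) = 10 × 3ⁿ.

A(n) = 3 × A(n-1), A(0) = 10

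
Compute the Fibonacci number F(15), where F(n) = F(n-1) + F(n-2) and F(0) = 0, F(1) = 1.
Computing the sequence terms:
0, 1, 1, 2, 3, 5, 8, 13, 21, 34, 55, 89, 144, 233, 377, 610

610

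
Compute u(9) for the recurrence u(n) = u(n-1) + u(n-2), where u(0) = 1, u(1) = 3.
Computing the sequence terms:
1, 3, 4, 7, 11, 18, 29, 47, 76, 123

123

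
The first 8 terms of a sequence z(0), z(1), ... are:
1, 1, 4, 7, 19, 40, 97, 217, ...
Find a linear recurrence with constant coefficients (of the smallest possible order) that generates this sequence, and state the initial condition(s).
Look for the lowest-order linear relation among consecutive terms.
Observation: z(n) - 1·z(n-1) - (3)·z(n-2) = 0 holds for the shown terms, and no order-1 relation z(n) = α·z(n-1) + β fits.
Check at n=3: 1·4 + (3)·1 = 7. ✓

z(n) = z(n-1) + 3z(n-2), z(0) = 1, z(1) = 1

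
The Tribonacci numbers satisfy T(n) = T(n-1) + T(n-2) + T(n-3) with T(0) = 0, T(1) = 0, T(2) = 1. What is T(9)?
Computing the sequence terms:
0, 0, 1, 1, 2, 4, 7, 13, 24, 44

44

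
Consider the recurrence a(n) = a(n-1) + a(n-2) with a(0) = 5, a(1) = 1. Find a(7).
Computing the sequence terms:
5, 1, 6, 7, 13, 20, 33, 53

53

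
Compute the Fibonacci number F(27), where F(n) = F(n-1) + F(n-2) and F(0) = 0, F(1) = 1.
Computing the sequence terms:
0, 1, 1, 2, 3, 5, 8, 13, 21, 34, 55, 89, 144, 233, 377, 610, 987, 1597, 2584, 4181, 6765, 10946, 17711, 28657, 46368, 75025, 121393, 196418

196418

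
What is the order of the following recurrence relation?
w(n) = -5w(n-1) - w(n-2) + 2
The order is the largest lag k for which w(n-k) appears. Here the deepest term is w(n-2) (the 2 term is non-homogeneous and does not affect the order), so the order is 2.

Order 2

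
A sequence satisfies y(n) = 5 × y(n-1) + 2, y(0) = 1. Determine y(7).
Computing step by step:
y(0) = 1
y(1) = 5 × 1 + 2 = 7
y(2) = 5 × 7 + 2 = 37
y(3) = 5 × 37 + 2 = 187
y(4) = 5 × 187 + 2 = 937
y(5) = 5 × 937 + 2 = 4687
y(6) = 5 × 4687 + 2 = 23437
y(7) = 5 × 23437 + 2 = 117187

117187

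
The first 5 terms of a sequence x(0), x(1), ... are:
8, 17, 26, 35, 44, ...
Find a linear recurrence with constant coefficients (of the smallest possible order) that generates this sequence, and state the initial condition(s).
Look for the lowest-order linear relation among consecutive terms.
Observation: consecutive differences are constant (= 9).
Check at n=2: 1·17 + 9 = 26. ✓

x(n) = x(n-1) + 9, x(0) = 8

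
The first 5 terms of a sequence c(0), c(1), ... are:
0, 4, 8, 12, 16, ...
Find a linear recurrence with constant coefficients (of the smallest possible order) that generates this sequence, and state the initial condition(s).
Look for the lowest-order linear relation among consecutive terms.
Observation: consecutive differences are constant (= 4).
Check at n=2: 1·4 + 4 = 8. ✓

c(n) = c(n-1) + 4, c(0) = 0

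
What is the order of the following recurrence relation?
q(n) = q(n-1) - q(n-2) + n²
The order is the largest lag k for which q(n-k) appears. Here the deepest term is q(n-2) (the n² term is non-homogeneous and does not affect the order), so the order is 2.

Order 2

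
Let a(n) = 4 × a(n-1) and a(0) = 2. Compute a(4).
Computing step by step:
a(0) = 2
a(1) = 4 × 2 = 8
a(2) = 4 × 8 = 32
a(3) = 4 × 32 = 128
a(4) = 4 × 128 = 512

512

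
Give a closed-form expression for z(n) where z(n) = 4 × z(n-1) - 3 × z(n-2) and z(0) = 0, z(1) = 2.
Recurrence: z(n) = 4 × z(n-1) - 3 × z(n-2), initial: z(0) = 0, z(1) = 2.
Characteristic equation: r² - 4r + 3 = 0, which factors as (r - 3)(r - 1) = 0, so r = 3, 1. General solution z(n) = A·3ⁿ + B·1ⁿ. From z(0) = 0: A + B = 0. From z(1) = 2: 3A + 1B = 2. Solving gives A = 1, B = -1.

z(n) = 3ⁿ - 1ⁿ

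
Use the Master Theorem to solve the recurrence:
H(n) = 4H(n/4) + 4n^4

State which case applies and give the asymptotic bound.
Master Theorem template: H(n) = a·H(n/b) + f(n).
Here: a=4, b=4, f(n)=4n^4
Compute log_b(a) = log_4(4) = 1.
f(n) = 4n^4 = Ω(n^(1+ε)) with ε = 3, and the regularity condition holds (a·f(n/b) = (a/b^4)·f(n) with a/b^4 = 4^-3 < 1). Case 3: H(n) = Θ(f(n)) = Θ(n^4).

Case 3: H(n) = Θ(n^4)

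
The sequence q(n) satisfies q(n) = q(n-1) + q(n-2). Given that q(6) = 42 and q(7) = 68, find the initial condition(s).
Work backwards using q(k) = q(k+2) - q(k+1):
q(5) = q(7) - q(6) = 68 - 42 = 26
q(4) = q(6) - q(5) = 42 - 26 = 16
q(3) = q(5) - q(4) = 26 - 16 = 10
q(2) = q(4) - q(3) = 16 - 10 = 6
q(1) = q(3) - q(2) = 10 - 6 = 4
q(0) = q(2) - q(1) = 6 - 4 = 2

q(0) = 2, q(1) = 4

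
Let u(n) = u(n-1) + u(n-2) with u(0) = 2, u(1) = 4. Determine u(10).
Computing the sequence terms:
2, 4, 6, 10, 16, 26, 42, 68, 110, 178, 288

288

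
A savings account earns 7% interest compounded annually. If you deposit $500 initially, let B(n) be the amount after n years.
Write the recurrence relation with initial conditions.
Each year the balance grows by 7%, i.e. is multiplied by 1 + 7/100 = 1.07, so B(n) = 1.07 × B(n-1). The initial deposit gives B(0) = 500.
Unrolling gives the closed form B(n) = 500 × (1.07)ⁿ.

B(n) = 1.07 × B(n-1), B(0) = 500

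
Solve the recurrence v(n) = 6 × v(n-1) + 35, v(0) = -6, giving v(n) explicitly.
Recurrence: v(n) = 6 × v(n-1) + 35, initial: v(0) = -6.
Try v(n) = A·6ⁿ + C. Substituting: A·6ⁿ + C = 6(A·6ⁿ⁻¹ + C) + 35 = A·6ⁿ + 6C + 35, so C = 6C + 35, giving C = -7. Then v(0) = A - 7 = -6 gives A = 1.

v(n) = 6ⁿ - 7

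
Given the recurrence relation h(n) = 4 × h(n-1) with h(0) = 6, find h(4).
Computing step by step:
h(0) = 6
h(1) = 4 × 6 = 24
h(2) = 4 × 24 = 96
h(3) = 4 × 96 = 384
h(4) = 4 × 384 = 1536

1536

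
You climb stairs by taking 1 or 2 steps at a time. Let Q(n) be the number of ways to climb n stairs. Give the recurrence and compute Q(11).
Condition on the size of the last step (1 to 2): before it there were n-1, …, n-2 stairs climbed, and these cases are disjoint, so Q(n) = Q(n-1) + Q(n-2) (Fibonacci-type sequence).
Initial conditions by direct count (compositions of i into parts ≤ 2): Q(1) = 1; Q(2) = 2.
Iterating the recurrence: Q(3) = 3, Q(4) = 5, Q(5) = 8, Q(6) = 13, Q(7) = 21, Q(8) = 34, Q(9) = 55, Q(10) = 89, Q(11) = 144.

Q(n) = Q(n-1) + Q(n-2), Q(1) = 1, Q(2) = 2; Q(11) = 144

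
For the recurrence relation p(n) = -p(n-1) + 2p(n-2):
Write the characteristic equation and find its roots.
Substitute p(n) = rⁿ and divide through by rⁿ⁻²: r² + r - 2 = 0
Factor: (r - 1)(r + 2) = 0, so r = 1, -2.
General solution: p(n) = A·1ⁿ + B·(-2)ⁿ

Characteristic: r² + r - 2 = 0, Roots: r = 1, -2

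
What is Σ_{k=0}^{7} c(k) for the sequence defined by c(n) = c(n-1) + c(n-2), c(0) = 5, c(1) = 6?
Computing the sequence terms: 5, 6, 11, 17, 28, 45, 73, 118
Adding these values together:

303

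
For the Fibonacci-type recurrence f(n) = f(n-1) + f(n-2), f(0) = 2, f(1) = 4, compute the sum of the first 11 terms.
Computing the sequence terms: 2, 4, 6, 10, 16, 26, 42, 68, 110, 178, 288
Adding these values together:

750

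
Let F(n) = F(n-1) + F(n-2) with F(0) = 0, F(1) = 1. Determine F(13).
Computing the sequence terms:
0, 1, 1, 2, 3, 5, 8, 13, 21, 34, 55, 89, 144, 233

233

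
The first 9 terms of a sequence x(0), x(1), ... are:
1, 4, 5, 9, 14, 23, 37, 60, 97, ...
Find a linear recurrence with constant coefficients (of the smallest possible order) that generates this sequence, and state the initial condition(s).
Look for the lowest-order linear relation among consecutive terms.
Observation: x(n) - 1·x(n-1) - (1)·x(n-2) = 0 holds for the shown terms, and no order-1 relation x(n) = α·x(n-1) + β fits.
Check at n=3: 1·5 + (1)·4 = 9. ✓

x(n) = x(n-1) + x(n-2), x(0) = 1, x(1) = 4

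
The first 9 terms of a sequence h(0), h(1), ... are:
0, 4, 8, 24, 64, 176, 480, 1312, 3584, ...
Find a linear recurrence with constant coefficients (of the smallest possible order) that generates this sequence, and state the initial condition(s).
Look for the lowest-order linear relation among consecutive terms.
Observation: h(n) - 2·h(n-1) - (2)·h(n-2) = 0 holds for the shown terms, and no order-1 relation h(n) = α·h(n-1) + β fits.
Check at n=3: 2·8 + (2)·4 = 24. ✓

h(n) = 2h(n-1) + 2h(n-2), h(0) = 0, h(1) = 4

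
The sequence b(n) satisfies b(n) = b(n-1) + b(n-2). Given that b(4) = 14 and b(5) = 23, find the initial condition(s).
Work backwards using b(k) = b(k+2) - b(k+1):
b(3) = b(5) - b(4) = 23 - 14 = 9
b(2) = b(4) - b(3) = 14 - 9 = 5
b(1) = b(3) - b(2) = 9 - 5 = 4
b(0) = b(2) - b(1) = 5 - 4 = 1

b(0) = 1, b(1) = 4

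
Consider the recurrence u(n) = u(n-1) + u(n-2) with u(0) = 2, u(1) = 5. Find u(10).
Computing the sequence terms:
2, 5, 7, 12, 19, 31, 50, 81, 131, 212, 343

343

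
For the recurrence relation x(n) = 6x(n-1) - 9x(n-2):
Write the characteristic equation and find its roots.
Substitute x(n) = rⁿ and divide through by rⁿ⁻²: r² - 6r + 9 = 0
Factor: (r - 3)² = 0, so r = 3 (double root).
General solution: x(n) = (A + Bn)·3ⁿ

Characteristic: r² - 6r + 9 = 0, Roots: r = 3 (double root)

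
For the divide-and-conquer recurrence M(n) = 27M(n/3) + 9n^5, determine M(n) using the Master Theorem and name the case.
Master Theorem template: M(n) = a·M(n/b) + f(n).
Here: a=27, b=3, f(n)=9n^5
Compute log_b(a) = log_3(27) = 3.
f(n) = 9n^5 = Ω(n^(3+ε)) with ε = 2, and the regularity condition holds (a·f(n/b) = (a/b^5)·f(n) with a/b^5 = 3^-2 < 1). Case 3: M(n) = Θ(f(n)) = Θ(n^5).

Case 3: M(n) = Θ(n^5)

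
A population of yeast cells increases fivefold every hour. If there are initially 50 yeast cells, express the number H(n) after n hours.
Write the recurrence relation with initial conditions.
Each hour multiplies the count by 5, so the count after n hours depends only on the count after n-1 hours: H(n) = 5 × H(n-1). The starting count gives H(0) = 50.
Unrolling n times gives the closed form H(n) = 50 × 5ⁿ.

H(n) = 5 × H(n-1), H(0) = 50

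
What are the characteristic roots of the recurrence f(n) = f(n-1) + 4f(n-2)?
Substitute f(n) = rⁿ and divide through by rⁿ⁻²: r² - r - 4 = 0
Discriminant: 1² + 4·4 = 17, not a perfect square, so by the quadratic formula r = (1 ± √17)/2.
General solution: f(n) = A·r₁ⁿ + B·r₂ⁿ where r₁,r₂ = (1 ± √17)/2

Characteristic: r² - r - 4 = 0, Roots: r = (1 ± √17)/2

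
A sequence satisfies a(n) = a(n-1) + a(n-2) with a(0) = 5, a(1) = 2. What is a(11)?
Computing the sequence terms:
5, 2, 7, 9, 16, 25, 41, 66, 107, 173, 280, 453

453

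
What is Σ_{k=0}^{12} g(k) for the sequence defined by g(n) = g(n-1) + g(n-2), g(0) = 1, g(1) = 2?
Computing the sequence terms: 1, 2, 3, 5, 8, 13, 21, 34, 55, 89, 144, 233, 377
Adding these values together:

985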